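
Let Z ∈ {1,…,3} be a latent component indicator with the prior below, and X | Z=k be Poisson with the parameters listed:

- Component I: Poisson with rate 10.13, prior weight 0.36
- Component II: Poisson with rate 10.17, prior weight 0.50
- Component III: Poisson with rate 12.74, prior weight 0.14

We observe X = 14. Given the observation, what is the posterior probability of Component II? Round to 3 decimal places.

0.452

Posterior ∝ prior × likelihood, so P(k | x) ∝ π_k f_k(x); normalise over all components.
Evaluate each component's likelihood at the observed value:
  f_I = 0.0547925
  f_II = 0.0556301
  f_III = 0.0997819
Unnormalised posteriors:
  π_I·f_I = 0.36 × 0.0547925 = 0.0197253
  π_II·f_II = 0.50 × 0.0556301 = 0.0278151
  π_III·f_III = 0.14 × 0.0997819 = 0.0139695
Marginal: 0.0197253 + 0.0278151 + 0.0139695 = 0.0615098
P(Component II | the observation) ≈ 0.452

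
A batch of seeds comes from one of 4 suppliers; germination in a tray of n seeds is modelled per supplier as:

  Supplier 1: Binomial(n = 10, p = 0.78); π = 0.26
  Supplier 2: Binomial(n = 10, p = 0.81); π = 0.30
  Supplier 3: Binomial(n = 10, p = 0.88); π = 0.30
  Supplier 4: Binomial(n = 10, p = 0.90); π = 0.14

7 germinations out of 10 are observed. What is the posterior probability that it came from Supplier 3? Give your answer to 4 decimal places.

The responsibility of component k is π_k f_k(x) divided by Σ_j π_j f_j(x).
Binomial probabilities:
  L_1 = 0.224446
  L_2 = 0.188294
  L_3 = 0.084743
  L_4 = 0.0573956
Multiply by the mixture weights:
  π_1·L_1 = 0.26 × 0.224446 = 0.0583559
  π_2·L_2 = 0.30 × 0.188294 = 0.0564883
  π_3·L_3 = 0.30 × 0.084743 = 0.0254229
  π_4·L_4 = 0.14 × 0.0573956 = 0.00803539
Denominator: 0.0583559 + 0.0564883 + 0.0254229 + 0.00803539 = 0.148302
So the posterior for Supplier 3 is 0.0254229 / 0.148302 ≈ 0.1714.

0.1714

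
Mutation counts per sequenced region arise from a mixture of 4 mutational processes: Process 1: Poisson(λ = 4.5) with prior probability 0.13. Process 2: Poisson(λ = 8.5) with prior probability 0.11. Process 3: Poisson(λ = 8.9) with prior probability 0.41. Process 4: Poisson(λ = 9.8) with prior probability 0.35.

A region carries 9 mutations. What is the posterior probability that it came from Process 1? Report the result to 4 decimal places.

Posterior ∝ prior × likelihood, so P(k | x) ∝ π_k f_k(x); normalise over all components.
Evaluate each component's likelihood at the observed value:
  p_1 = e^(−4.5)·4.5^9/9! = 0.0231646
  p_2 = e^(−8.5)·8.5^9/9! = 0.129869
  p_3 = e^(−8.9)·8.9^9/9! = 0.131682
  p_4 = e^(−9.8)·9.8^9/9! = 0.127405
Prior × likelihood for each component:
  π_1·p_1 = 0.13 × 0.0231646 = 0.0030114
  π_2·p_2 = 0.11 × 0.129869 = 0.0142855
  π_3·p_3 = 0.41 × 0.131682 = 0.0539896
  π_4·p_4 = 0.35 × 0.127405 = 0.0445917
Sum: 0.0030114 + 0.0142855 + 0.0539896 + 0.0445917 = 0.115878
P(Process 1 | x) = 0.0030114 / 0.115878 ≈ 0.0260

0.0260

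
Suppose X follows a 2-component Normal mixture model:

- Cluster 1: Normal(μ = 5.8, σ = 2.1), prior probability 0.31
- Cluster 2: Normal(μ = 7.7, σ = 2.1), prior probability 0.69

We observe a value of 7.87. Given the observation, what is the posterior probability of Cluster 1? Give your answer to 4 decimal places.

P(component k | x) = P(Z=k)·f_k(x) / marginal(x), where marginal(x) = Σ_j P(Z=j)·f_j(x).
Evaluate each component's likelihood at the observed value:
  p_1 = (1/(2.1·√(2π)))·exp(−(7.87−5.8)²/(2·2.1²)) = 0.189973·exp(-0.48582) = 0.11687
  p_2 = (1/(2.1·√(2π)))·exp(−(7.87−7.7)²/(2·2.1²)) = 0.189973·exp(-0.00328) = 0.189351
Prior × likelihood for each component:
  P(Z=1)·p_1 = 0.31 × 0.11687 = 0.0362297
  P(Z=2)·p_2 = 0.69 × 0.189351 = 0.130652
Marginal: 0.0362297 + 0.130652 = 0.166882
P(Cluster 1 | the observation) ≈ 0.2171

0.2171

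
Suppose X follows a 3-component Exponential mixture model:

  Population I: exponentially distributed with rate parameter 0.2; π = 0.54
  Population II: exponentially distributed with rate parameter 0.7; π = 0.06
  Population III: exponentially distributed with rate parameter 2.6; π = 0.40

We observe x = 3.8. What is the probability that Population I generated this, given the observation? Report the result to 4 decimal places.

0.9441

The responsibility of component k is π_k f_k(x) divided by Σ_j π_j f_j(x).
Evaluate each component's likelihood at the observed value:
  f_I = 0.0935333
  f_II = 0.0489638
  f_III = 0.00013309
Multiply by the mixture weights:
  π_I·f_I = 0.54 × 0.0935333 = 0.050508
  π_II·f_II = 0.06 × 0.0489638 = 0.00293783
  π_III·f_III = 0.40 × 0.00013309 = 5.32358e-05
Sum: 0.050508 + 0.00293783 + 5.32358e-05 = 0.053499
P(Population I | the observation) = 0.050508 / 0.053499 ≈ 0.9441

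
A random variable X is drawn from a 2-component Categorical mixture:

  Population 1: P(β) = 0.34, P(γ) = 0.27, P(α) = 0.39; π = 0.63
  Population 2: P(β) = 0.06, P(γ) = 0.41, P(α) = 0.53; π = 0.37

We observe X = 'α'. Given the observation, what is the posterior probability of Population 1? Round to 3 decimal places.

0.556

P(component k | x) = P(Z=k)·f_k(x) / marginal(x), where marginal(x) = Σ_j P(Z=j)·f_j(x).
Component likelihoods at x = 'α':
  p_1 = 0.39
  p_2 = 0.53
Multiply by the mixture weights:
  P(Z=1)·p_1 = 0.63 × 0.39 = 0.2457
  P(Z=2)·p_2 = 0.37 × 0.53 = 0.1961
Marginal: 0.2457 + 0.1961 = 0.4418
So the posterior for Population 1 is 0.2457 / 0.4418 ≈ 0.556.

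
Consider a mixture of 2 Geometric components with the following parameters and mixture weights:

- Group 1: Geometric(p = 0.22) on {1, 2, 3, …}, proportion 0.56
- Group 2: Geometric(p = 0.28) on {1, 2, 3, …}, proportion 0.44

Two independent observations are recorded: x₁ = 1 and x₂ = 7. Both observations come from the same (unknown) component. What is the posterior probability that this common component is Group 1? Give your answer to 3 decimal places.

0.559

P(component k | x) = π_k·f_k(x) / marginal(x), where marginal(x) = Σ_j π_j·f_j(x).
Since both observations come from the same component, the likelihood for component k is f_k(x₁)·f_k(x₂).
  f_1 = [0.22·(1−0.22)^0 = 0.22·1 = 0.22] × [0.0495439] = 0.0108997
  f_2 = [0.28·(1−0.28)^0 = 0.28·1 = 0.28] × [0.0390079] = 0.0109222
Unnormalised posteriors:
  π_1·f_1 = 0.56 × 0.0108997 = 0.00610381
  π_2·f_2 = 0.44 × 0.0109222 = 0.00480578
Marginal: 0.00610381 + 0.00480578 = 0.0109096
P(Group 1 | x) ≈ 0.559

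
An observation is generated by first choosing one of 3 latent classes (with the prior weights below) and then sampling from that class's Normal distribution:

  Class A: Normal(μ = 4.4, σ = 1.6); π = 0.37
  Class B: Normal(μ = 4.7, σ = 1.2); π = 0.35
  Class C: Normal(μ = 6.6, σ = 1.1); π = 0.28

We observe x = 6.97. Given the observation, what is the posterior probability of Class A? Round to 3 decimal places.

Apply Bayes' rule: the posterior for each component is proportional to its prior times its likelihood at x.
Evaluate each component's likelihood at the observed value:
  L_A = 0.0686344
  L_B = 0.0555506
  L_C = 0.342728
Prior × likelihood for each component:
  π_A·L_A = 0.37 × 0.0686344 = 0.0253947
  π_B·L_B = 0.35 × 0.0555506 = 0.0194427
  π_C·L_C = 0.28 × 0.342728 = 0.0959638
Normaliser: 0.0253947 + 0.0194427 + 0.0959638 = 0.140801
P(Class A | x) ≈ 0.180

0.180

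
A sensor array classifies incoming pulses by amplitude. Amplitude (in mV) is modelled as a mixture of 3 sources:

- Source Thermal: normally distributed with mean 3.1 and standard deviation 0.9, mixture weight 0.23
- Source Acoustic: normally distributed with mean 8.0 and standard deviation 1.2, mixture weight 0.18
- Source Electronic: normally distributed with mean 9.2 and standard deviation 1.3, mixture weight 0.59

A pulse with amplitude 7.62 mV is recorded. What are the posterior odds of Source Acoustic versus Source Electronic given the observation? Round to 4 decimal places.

The posterior odds equal the prior odds times the likelihood ratio: (π_i/π_j)·(f_i(x)/f_j(x)).
Component likelihoods at x = 7.62 mV:
  f_Thermal = 1.47783e-06
  f_Acoustic = 0.316194
  f_Electronic = 0.146624
Odds = (0.18/0.59) × (0.316194/0.146624) = 0.305085 × 2.15649 ≈ 0.6579

0.6579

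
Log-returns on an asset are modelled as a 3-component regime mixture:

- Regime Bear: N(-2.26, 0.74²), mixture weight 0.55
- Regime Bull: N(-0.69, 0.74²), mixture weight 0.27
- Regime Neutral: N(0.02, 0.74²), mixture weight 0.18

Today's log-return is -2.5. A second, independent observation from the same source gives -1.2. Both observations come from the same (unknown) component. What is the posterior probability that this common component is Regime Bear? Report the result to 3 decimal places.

The responsibility of component k is w_k f_k(x) divided by Σ_j w_j f_j(x).
Since both observations come from the same component, the likelihood for component k is f_k(x₁)·f_k(x₂).
  L_Bear = [0.51149] × [0.193251] = 0.0988461
  L_Bull = [0.0270746] × [0.425145] = 0.0115106
  L_Neutral = [0.00163481] × [0.138504] = 0.000226429
Prior × likelihood for each component:
  w_Bear·L_Bear = 0.55 × 0.0988461 = 0.0543653
  w_Bull·L_Bull = 0.27 × 0.0115106 = 0.00310787
  w_Neutral·L_Neutral = 0.18 × 0.000226429 = 4.07571e-05
Evidence: 0.0543653 + 0.00310787 + 4.07571e-05 = 0.057514
So the posterior for Regime Bear is 0.0543653 / 0.057514 ≈ 0.945.

0.945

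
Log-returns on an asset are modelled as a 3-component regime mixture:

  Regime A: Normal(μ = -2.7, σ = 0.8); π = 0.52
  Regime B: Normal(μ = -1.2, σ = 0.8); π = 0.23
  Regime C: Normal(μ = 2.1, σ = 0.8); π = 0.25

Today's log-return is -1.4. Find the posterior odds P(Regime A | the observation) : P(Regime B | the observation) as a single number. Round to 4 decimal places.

0.6229

Posterior odds = (P(Z=i) f_i(x)) / (P(Z=j) f_j(x)); the normalising sum cancels.
Evaluate each component's likelihood at the observed value:
  L_A = 0.133173
  L_B = 0.483335
  L_C = 3.47925e-05
0.0692499 / 0.111167 ≈ 0.6229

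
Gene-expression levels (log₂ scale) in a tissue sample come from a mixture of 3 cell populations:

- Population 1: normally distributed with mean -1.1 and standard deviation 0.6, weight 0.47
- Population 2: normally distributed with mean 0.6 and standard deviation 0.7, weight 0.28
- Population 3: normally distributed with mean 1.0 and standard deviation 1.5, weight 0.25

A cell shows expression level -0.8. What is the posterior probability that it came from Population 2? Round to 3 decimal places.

0.065

P(component k | x) = w_k·f_k(x) / marginal(x), where marginal(x) = Σ_j w_j·f_j(x).
Normal densities:
  p_1 = 0.586776
  p_2 = 0.07713
  p_3 = 0.129457
Prior × likelihood for each component:
  w_1·p_1 = 0.47 × 0.586776 = 0.275785
  w_2·p_2 = 0.28 × 0.07713 = 0.0215964
  w_3·p_3 = 0.25 × 0.129457 = 0.0323643
Marginal: 0.275785 + 0.0215964 + 0.0323643 = 0.329745
So the posterior for Population 2 is 0.0215964 / 0.329745 ≈ 0.065.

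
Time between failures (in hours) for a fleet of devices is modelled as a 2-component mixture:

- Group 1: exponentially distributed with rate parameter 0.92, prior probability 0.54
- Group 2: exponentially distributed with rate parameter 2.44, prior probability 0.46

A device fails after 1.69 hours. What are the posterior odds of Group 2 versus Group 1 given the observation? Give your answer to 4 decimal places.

0.1731

The posterior odds equal the prior odds times the likelihood ratio: (P(Z=i)/P(Z=j))·(f_i(x)/f_j(x)).
Component likelihoods at x = 1.69 hours:
  f_1 = 0.92·e^(−0.92·1.69) = 0.92·e^(−1.5548) = 0.194333
  f_2 = 2.44·e^(−2.44·1.69) = 2.44·e^(−4.1236) = 0.0394942
Posterior odds = (P(Z=2)·f_2) / (P(Z=1)·f_1) = (0.46·0.0394942) / (0.54·0.194333) = 0.0181673 / 0.10494 ≈ 0.1731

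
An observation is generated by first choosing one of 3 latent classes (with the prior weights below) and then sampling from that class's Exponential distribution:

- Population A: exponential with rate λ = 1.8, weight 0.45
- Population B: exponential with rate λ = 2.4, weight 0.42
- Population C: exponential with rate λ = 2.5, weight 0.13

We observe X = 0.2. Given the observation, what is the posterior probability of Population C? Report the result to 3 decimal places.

0.142

The responsibility of component k is π_k f_k(x) divided by Σ_j π_j f_j(x).
Exponential densities:
  L_A = 1.25582
  L_B = 1.48508
  L_C = 1.51633
Prior × likelihood for each component:
  π_A·L_A = 0.45 × 1.25582 = 0.565118
  π_B·L_B = 0.42 × 1.48508 = 0.623734
  π_C·L_C = 0.13 × 1.51633 = 0.197122
Normaliser: 0.565118 + 0.623734 + 0.197122 = 1.38597
So the posterior for Population C is 0.197122 / 1.38597 ≈ 0.142.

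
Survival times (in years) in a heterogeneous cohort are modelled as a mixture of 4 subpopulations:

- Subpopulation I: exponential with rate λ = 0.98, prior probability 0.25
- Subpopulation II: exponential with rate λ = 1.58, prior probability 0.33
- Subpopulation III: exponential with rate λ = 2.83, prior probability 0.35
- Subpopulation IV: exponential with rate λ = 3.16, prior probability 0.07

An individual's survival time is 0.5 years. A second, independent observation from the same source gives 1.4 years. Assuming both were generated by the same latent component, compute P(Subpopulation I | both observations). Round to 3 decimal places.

0.401

Apply Bayes' rule: the posterior for each component is proportional to its prior times its likelihood at x.
Since both observations come from the same component, the likelihood for component k is f_k(x₁)·f_k(x₂).
  L_I = [0.98·e^(−0.98·0.5) = 0.98·e^(−0.4900) = 0.600374] × [0.248527] = 0.149209
  L_II = [1.58·e^(−1.58·0.5) = 1.58·e^(−0.7900) = 0.717075] × [0.172981] = 0.12404
  L_III = [2.83·e^(−2.83·0.5) = 2.83·e^(−1.4150) = 0.687479] × [0.0538408] = 0.0370145
  L_IV = [3.16·e^(−3.16·0.5) = 3.16·e^(−1.5800) = 0.650881] × [0.0378764] = 0.024653
Multiply by the mixture weights:
  π_I·L_I = 0.25 × 0.149209 = 0.0373023
  π_II·L_II = 0.33 × 0.12404 = 0.0409332
  π_III·L_III = 0.35 × 0.0370145 = 0.0129551
  π_IV·L_IV = 0.07 × 0.024653 = 0.00172571
Sum: 0.0373023 + 0.0409332 + 0.0129551 + 0.00172571 = 0.0929163
So the posterior for Subpopulation I is 0.0373023 / 0.0929163 ≈ 0.401.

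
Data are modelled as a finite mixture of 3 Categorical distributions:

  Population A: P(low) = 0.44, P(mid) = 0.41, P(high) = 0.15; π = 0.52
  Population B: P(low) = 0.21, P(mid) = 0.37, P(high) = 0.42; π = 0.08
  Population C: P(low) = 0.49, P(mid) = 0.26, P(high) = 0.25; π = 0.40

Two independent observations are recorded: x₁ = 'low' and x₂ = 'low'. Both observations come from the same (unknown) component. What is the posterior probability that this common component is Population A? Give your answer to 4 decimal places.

The responsibility of component k is π_k f_k(x) divided by Σ_j π_j f_j(x).
Since both observations come from the same component, the likelihood for component k is f_k(x₁)·f_k(x₂).
  f_A = [P(low | comp) = 0.44] × [0.44] = 0.1936
  f_B = [P(low | comp) = 0.21] × [0.21] = 0.0441
  f_C = [P(low | comp) = 0.49] × [0.49] = 0.2401
Prior × likelihood for each component:
  π_A·f_A = 0.52 × 0.1936 = 0.100672
  π_B·f_B = 0.08 × 0.0441 = 0.003528
  π_C·f_C = 0.40 × 0.2401 = 0.09604
Denominator: 0.100672 + 0.003528 + 0.09604 = 0.20024
Responsibility of Population A: 0.100672 / 0.20024 ≈ 0.5028

0.5028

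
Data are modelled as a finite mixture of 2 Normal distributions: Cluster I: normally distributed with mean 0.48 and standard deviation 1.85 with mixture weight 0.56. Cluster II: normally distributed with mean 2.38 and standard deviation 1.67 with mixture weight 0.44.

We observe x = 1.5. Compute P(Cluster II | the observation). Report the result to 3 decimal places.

Posterior ∝ prior × likelihood, so P(k | x) ∝ w_k f_k(x); normalise over all components.
Component likelihoods at x = 1.5:
  f_I = (1/(1.85·√(2π)))·exp(−(1.5−0.48)²/(2·1.85²)) = 0.215644·exp(-0.15199) = 0.185237
  f_II = (1/(1.67·√(2π)))·exp(−(1.5−2.38)²/(2·1.67²)) = 0.238888·exp(-0.13884) = 0.207921
Multiply by the mixture weights:
  w_I·f_I = 0.56 × 0.185237 = 0.103733
  w_II·f_II = 0.44 × 0.207921 = 0.0914851
Denominator: 0.103733 + 0.0914851 = 0.195218
Responsibility of Cluster II: 0.0914851 / 0.195218 ≈ 0.469

0.469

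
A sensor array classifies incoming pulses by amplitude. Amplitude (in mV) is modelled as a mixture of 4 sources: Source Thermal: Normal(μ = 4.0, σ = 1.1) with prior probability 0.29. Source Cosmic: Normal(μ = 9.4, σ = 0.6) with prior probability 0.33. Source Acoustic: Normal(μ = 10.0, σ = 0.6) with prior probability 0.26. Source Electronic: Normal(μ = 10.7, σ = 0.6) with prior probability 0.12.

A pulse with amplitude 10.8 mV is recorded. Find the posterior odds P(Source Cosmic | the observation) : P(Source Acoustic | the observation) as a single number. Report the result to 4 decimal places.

0.2029

Since P(k|x) ∝ w_k f_k(x), the posterior odds are w_i f_i(x) / (w_j f_j(x)).
Component likelihoods at x = 10.8 mV:
  p_Thermal = (1/(1.1·√(2π)))·exp(−(10.8−4.0)²/(2·1.1²)) = 0.362675·exp(-19.10744) = 1.825e-09
  p_Cosmic = (1/(0.6·√(2π)))·exp(−(10.8−9.4)²/(2·0.6²)) = 0.664904·exp(-2.72222) = 0.0437031
  p_Acoustic = (1/(0.6·√(2π)))·exp(−(10.8−10.0)²/(2·0.6²)) = 0.664904·exp(-0.88889) = 0.27335
  p_Electronic = (1/(0.6·√(2π)))·exp(−(10.8−10.7)²/(2·0.6²)) = 0.664904·exp(-0.01389) = 0.655733
Posterior odds = (w_Cosmic·p_Cosmic) / (w_Acoustic·p_Acoustic) = (0.33·0.0437031) / (0.26·0.27335) = 0.014422 / 0.071071 ≈ 0.2029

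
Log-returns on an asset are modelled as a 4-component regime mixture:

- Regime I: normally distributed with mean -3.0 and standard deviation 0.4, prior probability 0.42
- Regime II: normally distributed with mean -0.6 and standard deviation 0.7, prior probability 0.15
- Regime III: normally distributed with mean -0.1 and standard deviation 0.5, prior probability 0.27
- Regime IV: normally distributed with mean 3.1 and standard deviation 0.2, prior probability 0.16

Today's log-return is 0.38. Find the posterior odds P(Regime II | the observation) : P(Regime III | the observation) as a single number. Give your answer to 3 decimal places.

0.236

Since P(k|x) ∝ π_k f_k(x), the posterior odds are π_i f_i(x) / (π_j f_j(x)).
Normal densities:
  f_I = 3.11885e-16
  f_II = 0.213896
  f_III = 0.503289
  f_IV = 1.36876e-40
Posterior odds = (π_II·f_II) / (π_III·f_III) = (0.15·0.213896) / (0.27·0.503289) = 0.0320845 / 0.135888 ≈ 0.236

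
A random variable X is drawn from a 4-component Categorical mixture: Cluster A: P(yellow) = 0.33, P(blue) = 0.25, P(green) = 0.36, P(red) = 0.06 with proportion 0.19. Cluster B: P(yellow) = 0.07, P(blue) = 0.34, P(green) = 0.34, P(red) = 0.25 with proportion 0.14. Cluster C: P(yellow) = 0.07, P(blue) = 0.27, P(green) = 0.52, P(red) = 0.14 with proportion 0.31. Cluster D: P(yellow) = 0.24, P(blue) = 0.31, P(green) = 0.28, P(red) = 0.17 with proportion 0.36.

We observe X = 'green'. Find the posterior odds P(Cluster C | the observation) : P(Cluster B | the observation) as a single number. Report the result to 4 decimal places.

Only the two components matter; the odds are (P(Z=i) f_i(x)) / (P(Z=j) f_j(x)).
Categorical probabilities:
  f_A = P(green | comp) = 0.36
  f_B = P(green | comp) = 0.34
  f_C = P(green | comp) = 0.52
  f_D = P(green | comp) = 0.28
Posterior odds = (P(Z=C)·f_C) / (P(Z=B)·f_B) = (0.31·0.52) / (0.14·0.34) = 0.1612 / 0.0476 ≈ 3.3866

3.3866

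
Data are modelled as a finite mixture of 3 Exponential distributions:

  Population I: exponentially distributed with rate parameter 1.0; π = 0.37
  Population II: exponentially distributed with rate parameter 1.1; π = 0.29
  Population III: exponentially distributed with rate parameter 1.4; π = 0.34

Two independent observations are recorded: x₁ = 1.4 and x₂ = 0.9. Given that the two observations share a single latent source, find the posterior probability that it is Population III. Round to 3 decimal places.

P(component k | x) = P(Z=k)·f_k(x) / marginal(x), where marginal(x) = Σ_j P(Z=j)·f_j(x).
Since both observations come from the same component, the likelihood for component k is f_k(x₁)·f_k(x₂).
  f_I = [1.0·e^(−1.0·1.4) = 1.0·e^(−1.4000) = 0.246597] × [0.40657] = 0.100259
  f_II = [1.1·e^(−1.1·1.4) = 1.1·e^(−1.5400) = 0.235819] × [0.408734] = 0.0963874
  f_III = [1.4·e^(−1.4·1.4) = 1.4·e^(−1.9600) = 0.197202] × [0.397116] = 0.0783119
Multiply by the mixture weights:
  P(Z=I)·f_I = 0.37 × 0.100259 = 0.0370958
  P(Z=II)·f_II = 0.29 × 0.0963874 = 0.0279524
  P(Z=III)·f_III = 0.34 × 0.0783119 = 0.0266261
Marginal: 0.0370958 + 0.0279524 + 0.0266261 = 0.0916742
P(Population III | x₁, x₂) = 0.0266261 / 0.0916742 ≈ 0.290

0.290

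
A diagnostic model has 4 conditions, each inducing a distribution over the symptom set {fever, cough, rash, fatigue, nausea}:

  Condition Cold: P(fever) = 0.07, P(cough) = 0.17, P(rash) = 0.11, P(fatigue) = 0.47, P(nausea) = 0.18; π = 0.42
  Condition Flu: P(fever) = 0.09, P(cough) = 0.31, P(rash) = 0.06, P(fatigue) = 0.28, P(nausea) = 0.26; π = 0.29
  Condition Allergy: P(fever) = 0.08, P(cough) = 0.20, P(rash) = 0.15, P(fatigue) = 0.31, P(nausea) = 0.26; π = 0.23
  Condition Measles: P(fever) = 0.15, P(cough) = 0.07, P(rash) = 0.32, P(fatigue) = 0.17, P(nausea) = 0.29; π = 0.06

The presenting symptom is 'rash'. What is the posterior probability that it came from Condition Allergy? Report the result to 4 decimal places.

By Bayes' theorem, P(k | x) = π_k f_k(x) / Σ_j π_j f_j(x).
Component likelihoods at x = 'rash':
  p_Cold = 0.11
  p_Flu = 0.06
  p_Allergy = 0.15
  p_Measles = 0.32
Unnormalised posteriors:
  π_Cold·p_Cold = 0.42 × 0.11 = 0.0462
  π_Flu·p_Flu = 0.29 × 0.06 = 0.0174
  π_Allergy·p_Allergy = 0.23 × 0.15 = 0.0345
  π_Measles·p_Measles = 0.06 × 0.32 = 0.0192
Normaliser: 0.0462 + 0.0174 + 0.0345 + 0.0192 = 0.1173
So the posterior for Condition Allergy is 0.0345 / 0.1173 ≈ 0.2941.

0.2941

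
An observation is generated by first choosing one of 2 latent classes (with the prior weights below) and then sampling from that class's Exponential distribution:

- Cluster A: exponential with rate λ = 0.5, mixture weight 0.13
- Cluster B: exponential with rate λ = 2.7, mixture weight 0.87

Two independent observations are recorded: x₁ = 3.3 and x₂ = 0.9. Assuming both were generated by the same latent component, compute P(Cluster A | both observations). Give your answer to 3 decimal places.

0.981

Posterior ∝ prior × likelihood, so P(k | x) ∝ P(Z=k) f_k(x); normalise over all components.
Since both observations come from the same component, the likelihood for component k is f_k(x₁)·f_k(x₂).
  p_A = [0.096025] × [0.318814] = 0.0306141
  p_B = [0.000364586] × [0.237699] = 8.66619e-05
Unnormalised posteriors:
  P(Z=A)·p_A = 0.13 × 0.0306141 = 0.00397983
  P(Z=B)·p_B = 0.87 × 8.66619e-05 = 7.53958e-05
Sum: 0.00397983 + 7.53958e-05 = 0.00405523
P(Cluster A | x₁,x₂) ≈ 0.981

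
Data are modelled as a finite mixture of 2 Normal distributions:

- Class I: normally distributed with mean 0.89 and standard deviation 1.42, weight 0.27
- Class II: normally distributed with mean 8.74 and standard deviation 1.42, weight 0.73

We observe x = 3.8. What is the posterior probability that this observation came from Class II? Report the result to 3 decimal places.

Posterior ∝ prior × likelihood, so P(k | x) ∝ P(Z=k) f_k(x); normalise over all components.
Normal densities:
  p_I = 0.0344102
  p_II = 0.000661583
Weight by the priors:
  P(Z=I)·p_I = 0.27 × 0.0344102 = 0.00929076
  P(Z=II)·p_II = 0.73 × 0.000661583 = 0.000482956
Marginal: 0.00929076 + 0.000482956 = 0.00977371
So the posterior for Class II is 0.000482956 / 0.00977371 ≈ 0.049.

0.049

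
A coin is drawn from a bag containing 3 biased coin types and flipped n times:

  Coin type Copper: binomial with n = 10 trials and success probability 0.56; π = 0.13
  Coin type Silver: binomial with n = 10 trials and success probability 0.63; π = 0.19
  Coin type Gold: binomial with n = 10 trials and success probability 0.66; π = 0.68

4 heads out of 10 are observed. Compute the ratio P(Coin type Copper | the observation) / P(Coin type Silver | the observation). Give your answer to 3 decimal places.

The posterior odds equal the prior odds times the likelihood ratio: (P(Z=i)/P(Z=j))·(f_i(x)/f_j(x)).
Component likelihoods at x = 4 heads out of 10:
  L_Copper = 0.149861
  L_Silver = 0.0848774
  L_Gold = 0.0615557
Odds = (0.13/0.19) × (0.149861/0.0848774) = 0.684211 × 1.76561 ≈ 1.208

1.208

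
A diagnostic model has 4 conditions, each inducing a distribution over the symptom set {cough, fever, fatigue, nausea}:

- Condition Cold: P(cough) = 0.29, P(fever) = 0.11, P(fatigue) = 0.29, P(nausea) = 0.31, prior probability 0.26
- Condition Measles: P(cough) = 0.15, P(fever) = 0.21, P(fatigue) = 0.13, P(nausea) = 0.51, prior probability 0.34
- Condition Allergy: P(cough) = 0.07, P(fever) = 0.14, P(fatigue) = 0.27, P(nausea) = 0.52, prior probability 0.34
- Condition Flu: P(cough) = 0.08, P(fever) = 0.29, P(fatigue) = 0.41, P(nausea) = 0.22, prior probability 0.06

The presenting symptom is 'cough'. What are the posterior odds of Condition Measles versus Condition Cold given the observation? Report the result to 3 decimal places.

0.676

The posterior odds equal the prior odds times the likelihood ratio: (P(Z=i)/P(Z=j))·(f_i(x)/f_j(x)).
Categorical probabilities:
  p_Cold = 0.29
  p_Measles = 0.15
  p_Allergy = 0.07
  p_Flu = 0.08
0.051 / 0.0754 ≈ 0.676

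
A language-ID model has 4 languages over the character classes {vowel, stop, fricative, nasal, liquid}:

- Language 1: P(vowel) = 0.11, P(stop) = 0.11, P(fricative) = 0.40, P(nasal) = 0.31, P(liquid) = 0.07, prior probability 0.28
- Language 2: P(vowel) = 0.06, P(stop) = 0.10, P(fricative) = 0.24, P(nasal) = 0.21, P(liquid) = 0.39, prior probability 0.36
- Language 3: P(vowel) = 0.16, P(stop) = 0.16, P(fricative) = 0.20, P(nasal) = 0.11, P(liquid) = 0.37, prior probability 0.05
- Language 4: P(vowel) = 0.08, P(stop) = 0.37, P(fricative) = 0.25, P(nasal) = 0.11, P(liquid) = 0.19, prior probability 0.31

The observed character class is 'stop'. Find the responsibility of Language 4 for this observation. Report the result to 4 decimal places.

0.6053

Posterior ∝ prior × likelihood, so P(k | x) ∝ w_k f_k(x); normalise over all components.
Evaluate each component's likelihood at the observed value:
  f_1 = P(stop | comp) = 0.11
  f_2 = P(stop | comp) = 0.10
  f_3 = P(stop | comp) = 0.16
  f_4 = P(stop | comp) = 0.37
Multiply by the mixture weights:
  w_1·f_1 = 0.28 × 0.11 = 0.0308
  w_2·f_2 = 0.36 × 0.1 = 0.036
  w_3·f_3 = 0.05 × 0.16 = 0.008
  w_4·f_4 = 0.31 × 0.37 = 0.1147
Marginal: 0.0308 + 0.036 + 0.008 + 0.1147 = 0.1895
Responsibility of Language 4: 0.1147 / 0.1895 ≈ 0.6053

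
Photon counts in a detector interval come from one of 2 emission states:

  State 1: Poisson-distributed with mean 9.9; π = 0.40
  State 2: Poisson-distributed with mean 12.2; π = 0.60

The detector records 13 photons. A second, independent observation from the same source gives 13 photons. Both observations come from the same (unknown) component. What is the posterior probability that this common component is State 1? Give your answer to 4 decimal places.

0.2250

P(component k | x) = π_k·f_k(x) / marginal(x), where marginal(x) = Σ_j π_j·f_j(x).
Since both observations come from the same component, the likelihood for component k is f_k(x₁)·f_k(x₂).
  f_1 = [e^(−9.9)·9.9^13/13! = 0.0707069] × [0.0707069] = 0.00499947
  f_2 = [e^(−12.2)·12.2^13/13! = 0.107153] × [0.107153] = 0.0114818
Prior × likelihood for each component:
  π_1·f_1 = 0.40 × 0.00499947 = 0.00199979
  π_2·f_2 = 0.60 × 0.0114818 = 0.00688907
Denominator: 0.00199979 + 0.00688907 = 0.00888886
Responsibility of State 1: 0.00199979 / 0.00888886 ≈ 0.2250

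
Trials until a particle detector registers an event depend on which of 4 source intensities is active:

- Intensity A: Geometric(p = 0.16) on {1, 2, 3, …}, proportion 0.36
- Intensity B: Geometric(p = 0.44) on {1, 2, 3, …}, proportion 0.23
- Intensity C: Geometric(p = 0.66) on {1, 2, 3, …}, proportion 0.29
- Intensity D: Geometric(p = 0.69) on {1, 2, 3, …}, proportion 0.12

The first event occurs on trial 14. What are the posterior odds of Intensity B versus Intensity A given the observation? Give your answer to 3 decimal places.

Only the two components matter; the odds are (π_i f_i(x)) / (π_j f_j(x)).
Geometric probabilities:
  f_A = 0.16·(1−0.16)^13 = 0.16·0.103665 = 0.0165863
  f_B = 0.44·(1−0.44)^13 = 0.44·0.000532653 = 0.000234367
  f_C = 0.66·(1−0.66)^13 = 0.66·8.11383e-07 = 5.35513e-07
  f_D = 0.69·(1−0.69)^13 = 0.69·2.44175e-07 = 1.68481e-07
Posterior odds = (π_B·f_B) / (π_A·f_A) = (0.23·0.000234367) / (0.36·0.0165863) = 5.39045e-05 / 0.00597108 ≈ 0.009

0.009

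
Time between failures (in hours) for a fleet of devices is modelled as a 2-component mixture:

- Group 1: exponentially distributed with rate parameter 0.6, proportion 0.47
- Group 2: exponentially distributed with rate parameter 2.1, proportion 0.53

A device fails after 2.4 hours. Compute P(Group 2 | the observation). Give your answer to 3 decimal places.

0.097

Posterior ∝ prior × likelihood, so P(k | x) ∝ π_k f_k(x); normalise over all components.
Component likelihoods at x = 2.4 hours:
  L_1 = 0.142157
  L_2 = 0.0135949
Weight by the priors:
  π_1·L_1 = 0.47 × 0.142157 = 0.0668136
  π_2·L_2 = 0.53 × 0.0135949 = 0.00720528
Evidence: 0.0668136 + 0.00720528 = 0.0740189
Responsibility of Group 2: 0.00720528 / 0.0740189 ≈ 0.097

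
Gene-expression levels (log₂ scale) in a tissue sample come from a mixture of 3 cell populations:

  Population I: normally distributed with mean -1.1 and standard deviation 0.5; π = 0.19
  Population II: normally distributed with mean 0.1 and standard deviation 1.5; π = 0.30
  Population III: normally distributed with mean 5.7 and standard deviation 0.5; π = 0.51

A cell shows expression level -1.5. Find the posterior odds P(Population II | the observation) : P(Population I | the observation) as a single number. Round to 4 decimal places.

Posterior odds = (w_i f_i(x)) / (w_j f_j(x)); the normalising sum cancels.
Normal densities:
  p_I = (1/(0.5·√(2π)))·exp(−(-1.5−-1.1)²/(2·0.5²)) = 0.797885·exp(-0.32000) = 0.579383
  p_II = (1/(1.5·√(2π)))·exp(−(-1.5−0.1)²/(2·1.5²)) = 0.265962·exp(-0.56889) = 0.150575
  p_III = (1/(0.5·√(2π)))·exp(−(-1.5−5.7)²/(2·0.5²)) = 0.797885·exp(-103.68000) = 7.48666e-46
Odds = (0.30/0.19) × (0.150575/0.579383) = 1.57895 × 0.259889 ≈ 0.4104

0.4104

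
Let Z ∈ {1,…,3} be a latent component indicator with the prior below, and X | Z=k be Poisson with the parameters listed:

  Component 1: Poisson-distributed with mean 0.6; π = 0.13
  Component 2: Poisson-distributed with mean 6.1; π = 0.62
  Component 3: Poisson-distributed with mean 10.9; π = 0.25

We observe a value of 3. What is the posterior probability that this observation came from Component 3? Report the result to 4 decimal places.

Apply Bayes' rule: the posterior for each component is proportional to its prior times its likelihood at x.
Component likelihoods at x = 3:
  f_1 = e^(−0.6)·0.6^3/3! = 0.0197572
  f_2 = e^(−6.1)·6.1^3/3! = 0.0848481
  f_3 = e^(−10.9)·10.9^3/3! = 0.00398399
Multiply by the mixture weights:
  π_1·f_1 = 0.13 × 0.0197572 = 0.00256844
  π_2·f_2 = 0.62 × 0.0848481 = 0.0526058
  π_3·f_3 = 0.25 × 0.00398399 = 0.000995998
Normaliser: 0.00256844 + 0.0526058 + 0.000995998 = 0.0561702
P(Component 3 | 3) ≈ 0.0177

0.0177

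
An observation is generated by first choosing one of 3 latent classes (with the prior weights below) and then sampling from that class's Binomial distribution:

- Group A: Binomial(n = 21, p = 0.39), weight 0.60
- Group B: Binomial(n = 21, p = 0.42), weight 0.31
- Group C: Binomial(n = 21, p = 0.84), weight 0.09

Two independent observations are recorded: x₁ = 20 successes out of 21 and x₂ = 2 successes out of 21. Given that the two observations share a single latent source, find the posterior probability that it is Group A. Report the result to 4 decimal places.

Posterior ∝ prior × likelihood, so P(k | x) ∝ P(Z=k) f_k(x); normalise over all components.
Since both observations come from the same component, the likelihood for component k is f_k(x₁)·f_k(x₂).
  f_A = [C(21,20)·0.39^20·0.61^1 = 21·6.62662e-09·0.61 = 8.4887e-08] × [0.0026645] = 2.26181e-10
  f_B = [C(21,20)·0.42^20·0.58^1 = 21·2.91733e-08·0.58 = 3.55331e-07] × [0.00118536] = 4.21195e-10
  f_C = [C(21,20)·0.84^20·0.16^1 = 21·0.0305904·0.16 = 0.102784] × [1.11959e-13] = 1.15075e-14
Unnormalised posteriors:
  P(Z=A)·f_A = 0.60 × 2.26181e-10 = 1.35709e-10
  P(Z=B)·f_B = 0.31 × 4.21195e-10 = 1.3057e-10
  P(Z=C)·f_C = 0.09 × 1.15075e-14 = 1.03568e-15
Denominator: 1.35709e-10 + 1.3057e-10 + 1.03568e-15 = 2.6628e-10
So the posterior for Group A is 1.35709e-10 / 2.6628e-10 ≈ 0.5096.

0.5096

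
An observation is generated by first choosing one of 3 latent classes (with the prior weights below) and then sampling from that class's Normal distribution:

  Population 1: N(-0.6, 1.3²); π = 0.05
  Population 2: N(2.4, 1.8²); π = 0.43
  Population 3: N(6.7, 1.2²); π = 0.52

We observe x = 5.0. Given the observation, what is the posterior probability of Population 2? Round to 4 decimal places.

Apply Bayes' rule: the posterior for each component is proportional to its prior times its likelihood at x.
Evaluate each component's likelihood at the observed value:
  L_1 = 2.86772e-05
  L_2 = 0.0780867
  L_3 = 0.121878
Unnormalised posteriors:
  P(Z=1)·L_1 = 0.05 × 2.86772e-05 = 1.43386e-06
  P(Z=2)·L_2 = 0.43 × 0.0780867 = 0.0335773
  P(Z=3)·L_3 = 0.52 × 0.121878 = 0.0633767
Denominator: 1.43386e-06 + 0.0335773 + 0.0633767 = 0.0969554
P(Population 2 | x) ≈ 0.3463

0.3463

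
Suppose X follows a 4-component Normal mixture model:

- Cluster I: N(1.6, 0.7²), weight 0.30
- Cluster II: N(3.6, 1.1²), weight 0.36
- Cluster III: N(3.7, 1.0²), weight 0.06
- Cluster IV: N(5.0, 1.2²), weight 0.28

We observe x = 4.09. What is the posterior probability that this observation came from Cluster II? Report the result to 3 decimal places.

0.562

Apply Bayes' rule: the posterior for each component is proportional to its prior times its likelihood at x.
Evaluate each component's likelihood at the observed value:
  L_I = 0.00101904
  L_II = 0.328419
  L_III = 0.369728
  L_IV = 0.249376
Weight by the priors:
  P(Z=I)·L_I = 0.30 × 0.00101904 = 0.000305711
  P(Z=II)·L_II = 0.36 × 0.328419 = 0.118231
  P(Z=III)·L_III = 0.06 × 0.369728 = 0.0221837
  P(Z=IV)·L_IV = 0.28 × 0.249376 = 0.0698252
Sum: 0.000305711 + 0.118231 + 0.0221837 + 0.0698252 = 0.210546
So the posterior for Cluster II is 0.118231 / 0.210546 ≈ 0.562.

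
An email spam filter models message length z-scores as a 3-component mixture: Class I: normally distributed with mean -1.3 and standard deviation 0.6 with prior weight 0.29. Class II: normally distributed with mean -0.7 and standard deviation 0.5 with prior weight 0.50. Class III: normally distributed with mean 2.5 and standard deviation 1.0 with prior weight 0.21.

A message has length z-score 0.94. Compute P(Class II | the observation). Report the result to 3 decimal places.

0.069

The responsibility of component k is P(Z=k) f_k(x) divided by Σ_j P(Z=j) f_j(x).
Component likelihoods at x = 0.94:
  L_I = (1/(0.6·√(2π)))·exp(−(0.94−-1.3)²/(2·0.6²)) = 0.664904·exp(-6.96889) = 0.000625473
  L_II = (1/(0.5·√(2π)))·exp(−(0.94−-0.7)²/(2·0.5²)) = 0.797885·exp(-5.37920) = 0.00367945
  L_III = (1/(1.0·√(2π)))·exp(−(0.94−2.5)²/(2·1.0²)) = 0.398942·exp(-1.21680) = 0.118157
Prior × likelihood for each component:
  P(Z=I)·L_I = 0.29 × 0.000625473 = 0.000181387
  P(Z=II)·L_II = 0.50 × 0.00367945 = 0.00183973
  P(Z=III)·L_III = 0.21 × 0.118157 = 0.024813
Sum: 0.000181387 + 0.00183973 + 0.024813 = 0.0268341
P(Class II | data) = 0.00183973 / 0.0268341 ≈ 0.069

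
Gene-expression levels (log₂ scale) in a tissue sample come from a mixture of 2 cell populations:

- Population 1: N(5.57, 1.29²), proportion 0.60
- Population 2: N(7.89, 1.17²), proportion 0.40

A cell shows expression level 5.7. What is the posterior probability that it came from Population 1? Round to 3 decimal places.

Posterior ∝ prior × likelihood, so P(k | x) ∝ w_k f_k(x); normalise over all components.
Normal densities:
  p_1 = (1/(1.29·√(2π)))·exp(−(5.7−5.57)²/(2·1.29²)) = 0.309258·exp(-0.00508) = 0.307691
  p_2 = (1/(1.17·√(2π)))·exp(−(5.7−7.89)²/(2·1.17²)) = 0.340976·exp(-1.75181) = 0.0591458
Multiply by the mixture weights:
  w_1·p_1 = 0.60 × 0.307691 = 0.184615
  w_2·p_2 = 0.40 × 0.0591458 = 0.0236583
Marginal: 0.184615 + 0.0236583 = 0.208273
P(Population 1 | data) = 0.184615 / 0.208273 ≈ 0.886

0.886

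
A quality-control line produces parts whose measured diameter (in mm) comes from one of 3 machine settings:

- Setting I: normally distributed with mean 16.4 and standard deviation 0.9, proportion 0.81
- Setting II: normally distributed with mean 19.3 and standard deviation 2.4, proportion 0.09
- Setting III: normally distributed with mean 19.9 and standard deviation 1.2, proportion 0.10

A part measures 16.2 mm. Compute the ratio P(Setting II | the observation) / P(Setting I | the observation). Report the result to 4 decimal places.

Only the two components matter; the odds are (π_i f_i(x)) / (π_j f_j(x)).
Component likelihoods at x = 16.2 mm:
  L_I = (1/(0.9·√(2π)))·exp(−(16.2−16.4)²/(2·0.9²)) = 0.443269·exp(-0.02469) = 0.432458
  L_II = (1/(2.4·√(2π)))·exp(−(16.2−19.3)²/(2·2.4²)) = 0.166226·exp(-0.83420) = 0.0721788
  L_III = (1/(1.2·√(2π)))·exp(−(16.2−19.9)²/(2·1.2²)) = 0.332452·exp(-4.75347) = 0.0028663
0.00649609 / 0.350291 ≈ 0.0185

0.0185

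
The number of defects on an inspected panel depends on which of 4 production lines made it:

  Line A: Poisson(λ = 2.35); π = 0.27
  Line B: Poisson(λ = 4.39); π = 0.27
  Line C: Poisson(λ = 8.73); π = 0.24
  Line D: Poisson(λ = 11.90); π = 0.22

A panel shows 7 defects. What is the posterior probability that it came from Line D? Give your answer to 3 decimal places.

Apply Bayes' rule: the posterior for each component is proportional to its prior times its likelihood at x.
Component likelihoods at x = 7 defects:
  L_A = 0.00748949
  L_B = 0.0773158
  L_C = 0.123959
  L_D = 0.0455296
Prior × likelihood for each component:
  π_A·L_A = 0.27 × 0.00748949 = 0.00202216
  π_B·L_B = 0.27 × 0.0773158 = 0.0208753
  π_C·L_C = 0.24 × 0.123959 = 0.0297502
  π_D·L_D = 0.22 × 0.0455296 = 0.0100165
Denominator: 0.00202216 + 0.0208753 + 0.0297502 + 0.0100165 = 0.0626641
Responsibility of Line D: 0.0100165 / 0.0626641 ≈ 0.160

0.160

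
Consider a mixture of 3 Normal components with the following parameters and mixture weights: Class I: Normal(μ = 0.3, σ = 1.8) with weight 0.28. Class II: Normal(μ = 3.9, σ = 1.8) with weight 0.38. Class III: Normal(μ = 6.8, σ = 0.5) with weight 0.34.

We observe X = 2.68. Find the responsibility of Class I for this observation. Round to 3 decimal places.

0.279

By Bayes' theorem, P(k | x) = w_k f_k(x) / Σ_j w_j f_j(x).
Normal densities:
  p_I = 0.0924709
  p_II = 0.17615
  p_III = 1.43934e-15
Multiply by the mixture weights:
  w_I·p_I = 0.28 × 0.0924709 = 0.0258919
  w_II·p_II = 0.38 × 0.17615 = 0.0669372
  w_III·p_III = 0.34 × 1.43934e-15 = 4.89376e-16
Evidence: 0.0258919 + 0.0669372 + 4.89376e-16 = 0.092829
P(Class I | the observation) = 0.0258919 / 0.092829 ≈ 0.279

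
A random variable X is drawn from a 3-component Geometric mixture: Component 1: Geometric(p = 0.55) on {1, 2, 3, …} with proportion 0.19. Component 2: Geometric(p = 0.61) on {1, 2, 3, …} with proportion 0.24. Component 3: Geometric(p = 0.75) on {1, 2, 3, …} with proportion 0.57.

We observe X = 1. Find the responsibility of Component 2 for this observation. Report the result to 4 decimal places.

0.2158

The responsibility of component k is π_k f_k(x) divided by Σ_j π_j f_j(x).
Geometric probabilities:
  L_1 = 0.55
  L_2 = 0.61
  L_3 = 0.75
Unnormalised posteriors:
  π_1·L_1 = 0.19 × 0.55 = 0.1045
  π_2·L_2 = 0.24 × 0.61 = 0.1464
  π_3·L_3 = 0.57 × 0.75 = 0.4275
Normaliser: 0.1045 + 0.1464 + 0.4275 = 0.6784
P(Component 2 | the observation) ≈ 0.2158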